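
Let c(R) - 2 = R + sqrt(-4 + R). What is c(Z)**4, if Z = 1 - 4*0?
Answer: (3 + I*sqrt(3))**4 ≈ -72.0 + 124.71*I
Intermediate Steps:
Z = 1 (Z = 1 + 0 = 1)
c(R) = 2 + R + sqrt(-4 + R) (c(R) = 2 + (R + sqrt(-4 + R)) = 2 + R + sqrt(-4 + R))
c(Z)**4 = (2 + 1 + sqrt(-4 + 1))**4 = (2 + 1 + sqrt(-3))**4 = (2 + 1 + I*sqrt(3))**4 = (3 + I*sqrt(3))**4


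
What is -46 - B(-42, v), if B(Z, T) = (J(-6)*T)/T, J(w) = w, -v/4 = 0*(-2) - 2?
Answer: -40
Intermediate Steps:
v = 8 (v = -4*(0*(-2) - 2) = -4*(0 - 2) = -4*(-2) = 8)
B(Z, T) = -6 (B(Z, T) = (-6*T)/T = -6)
-46 - B(-42, v) = -46 - 1*(-6) = -46 + 6 = -40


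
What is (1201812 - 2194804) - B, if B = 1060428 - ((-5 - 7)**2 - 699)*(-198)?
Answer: -1943530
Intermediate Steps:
B = 950538 (B = 1060428 - ((-12)**2 - 699)*(-198) = 1060428 - (144 - 699)*(-198) = 1060428 - (-555)*(-198) = 1060428 - 1*109890 = 1060428 - 109890 = 950538)
(1201812 - 2194804) - B = (1201812 - 2194804) - 1*950538 = -992992 - 950538 = -1943530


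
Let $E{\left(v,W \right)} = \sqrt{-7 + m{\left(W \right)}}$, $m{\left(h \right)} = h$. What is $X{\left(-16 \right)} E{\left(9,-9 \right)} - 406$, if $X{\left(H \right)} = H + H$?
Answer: $-406 - 128 i \approx -406.0 - 128.0 i$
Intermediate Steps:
$X{\left(H \right)} = 2 H$
$E{\left(v,W \right)} = \sqrt{-7 + W}$
$X{\left(-16 \right)} E{\left(9,-9 \right)} - 406 = 2 \left(-16\right) \sqrt{-7 - 9} - 406 = - 32 \sqrt{-16} - 406 = - 32 \cdot 4 i - 406 = - 128 i - 406 = -406 - 128 i$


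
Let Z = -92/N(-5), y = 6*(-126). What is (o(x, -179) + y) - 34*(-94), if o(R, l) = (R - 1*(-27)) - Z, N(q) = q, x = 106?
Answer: 12773/5 ≈ 2554.6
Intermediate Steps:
y = -756
Z = 92/5 (Z = -92/(-5) = -92*(-⅕) = 92/5 ≈ 18.400)
o(R, l) = 43/5 + R (o(R, l) = (R - 1*(-27)) - 1*92/5 = (R + 27) - 92/5 = (27 + R) - 92/5 = 43/5 + R)
(o(x, -179) + y) - 34*(-94) = ((43/5 + 106) - 756) - 34*(-94) = (573/5 - 756) + 3196 = -3207/5 + 3196 = 12773/5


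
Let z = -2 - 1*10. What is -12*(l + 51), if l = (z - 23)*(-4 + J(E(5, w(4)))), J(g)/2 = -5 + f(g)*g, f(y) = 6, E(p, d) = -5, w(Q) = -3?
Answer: -31692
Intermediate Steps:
z = -12 (z = -2 - 10 = -12)
J(g) = -10 + 12*g (J(g) = 2*(-5 + 6*g) = -10 + 12*g)
l = 2590 (l = (-12 - 23)*(-4 + (-10 + 12*(-5))) = -35*(-4 + (-10 - 60)) = -35*(-4 - 70) = -35*(-74) = 2590)
-12*(l + 51) = -12*(2590 + 51) = -12*2641 = -31692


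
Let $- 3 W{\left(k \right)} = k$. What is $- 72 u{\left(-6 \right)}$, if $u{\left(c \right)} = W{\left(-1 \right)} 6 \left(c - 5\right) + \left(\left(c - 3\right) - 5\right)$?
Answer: $2592$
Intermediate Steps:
$W{\left(k \right)} = - \frac{k}{3}$
$u{\left(c \right)} = -18 + 3 c$ ($u{\left(c \right)} = \left(- \frac{1}{3}\right) \left(-1\right) 6 \left(c - 5\right) + \left(\left(c - 3\right) - 5\right) = \frac{6 \left(-5 + c\right)}{3} + \left(\left(-3 + c\right) - 5\right) = \frac{-30 + 6 c}{3} + \left(-8 + c\right) = \left(-10 + 2 c\right) + \left(-8 + c\right) = -18 + 3 c$)
$- 72 u{\left(-6 \right)} = - 72 \left(-18 + 3 \left(-6\right)\right) = - 72 \left(-18 - 18\right) = \left(-72\right) \left(-36\right) = 2592$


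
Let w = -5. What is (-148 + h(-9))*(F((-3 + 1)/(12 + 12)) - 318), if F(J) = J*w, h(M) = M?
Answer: 598327/12 ≈ 49861.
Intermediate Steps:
F(J) = -5*J (F(J) = J*(-5) = -5*J)
(-148 + h(-9))*(F((-3 + 1)/(12 + 12)) - 318) = (-148 - 9)*(-5*(-3 + 1)/(12 + 12) - 318) = -157*(-(-10)/24 - 318) = -157*(-5*(-1/12) - 318) = -157*(5/12 - 318) = -157*(-3811/12) = 598327/12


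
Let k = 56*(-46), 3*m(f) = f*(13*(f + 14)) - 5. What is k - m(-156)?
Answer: -295699/3 ≈ -98566.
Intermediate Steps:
m(f) = -5/3 + f*(182 + 13*f)/3 (m(f) = (f*(13*(f + 14)) - 5)/3 = (f*(13*(14 + f)) - 5)/3 = (f*(182 + 13*f) - 5)/3 = (-5 + f*(182 + 13*f))/3 = -5/3 + f*(182 + 13*f)/3)
k = -2576
k - m(-156) = -2576 - (-5/3 + (13/3)*(-156)² + (182/3)*(-156)) = -2576 - (-5/3 + (13/3)*24336 - 9464) = -2576 - (-5/3 + 105456 - 9464) = -2576 - 1*287971/3 = -2576 - 287971/3 = -295699/3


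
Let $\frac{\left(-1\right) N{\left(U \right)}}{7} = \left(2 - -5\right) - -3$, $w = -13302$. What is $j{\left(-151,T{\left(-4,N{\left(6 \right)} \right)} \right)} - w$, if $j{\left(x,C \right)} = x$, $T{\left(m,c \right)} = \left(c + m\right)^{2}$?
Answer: $13151$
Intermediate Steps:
$N{\left(U \right)} = -70$ ($N{\left(U \right)} = - 7 \left(\left(2 - -5\right) - -3\right) = - 7 \left(\left(2 + 5\right) + 3\right) = - 7 \left(7 + 3\right) = \left(-7\right) 10 = -70$)
$j{\left(-151,T{\left(-4,N{\left(6 \right)} \right)} \right)} - w = -151 - -13302 = -151 + 13302 = 13151$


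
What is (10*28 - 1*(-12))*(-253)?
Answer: -73876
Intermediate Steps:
(10*28 - 1*(-12))*(-253) = (280 + 12)*(-253) = 292*(-253) = -73876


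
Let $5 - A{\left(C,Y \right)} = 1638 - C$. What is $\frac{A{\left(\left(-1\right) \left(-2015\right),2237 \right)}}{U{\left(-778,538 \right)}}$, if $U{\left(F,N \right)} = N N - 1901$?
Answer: $\frac{382}{287543} \approx 0.0013285$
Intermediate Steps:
$U{\left(F,N \right)} = -1901 + N^{2}$ ($U{\left(F,N \right)} = N^{2} - 1901 = -1901 + N^{2}$)
$A{\left(C,Y \right)} = -1633 + C$ ($A{\left(C,Y \right)} = 5 - \left(1638 - C\right) = 5 + \left(-1638 + C\right) = -1633 + C$)
$\frac{A{\left(\left(-1\right) \left(-2015\right),2237 \right)}}{U{\left(-778,538 \right)}} = \frac{-1633 - -2015}{-1901 + 538^{2}} = \frac{-1633 + 2015}{-1901 + 289444} = \frac{382}{287543}$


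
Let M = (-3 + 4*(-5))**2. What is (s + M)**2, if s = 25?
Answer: 306916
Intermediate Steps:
M = 529 (M = (-3 - 20)**2 = (-23)**2 = 529)
(s + M)**2 = (25 + 529)**2 = 554**2 = 306916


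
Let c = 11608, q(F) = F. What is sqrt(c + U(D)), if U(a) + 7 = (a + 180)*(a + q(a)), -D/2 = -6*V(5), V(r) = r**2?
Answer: 3*sqrt(33289) ≈ 547.36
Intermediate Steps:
D = 300 (D = -(-12)*5**2 = -(-12)*25 = -2*(-150) = 300)
U(a) = -7 + 2*a*(180 + a) (U(a) = -7 + (a + 180)*(a + a) = -7 + (180 + a)*(2*a) = -7 + 2*a*(180 + a))
sqrt(c + U(D)) = sqrt(11608 + (-7 + 2*300**2 + 360*300)) = sqrt(11608 + (-7 + 2*90000 + 108000)) = sqrt(11608 + (-7 + 180000 + 108000)) = sqrt(11608 + 287993) = sqrt(299601) = 3*sqrt(33289)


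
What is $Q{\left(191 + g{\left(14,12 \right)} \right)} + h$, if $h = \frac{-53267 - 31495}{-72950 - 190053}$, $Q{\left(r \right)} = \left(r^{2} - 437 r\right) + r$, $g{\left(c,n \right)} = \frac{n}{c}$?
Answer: $- \frac{603636913223}{12887147} \approx -46840.0$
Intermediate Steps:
$Q{\left(r \right)} = r^{2} - 436 r$
$h = \frac{84762}{263003}$ ($h = - \frac{84762}{-263003} = \left(-84762\right) \left(- \frac{1}{263003}\right) = \frac{84762}{263003} \approx 0.32229$)
$Q{\left(191 + g{\left(14,12 \right)} \right)} + h = \left(191 + \frac{12}{14}\right) \left(-436 + \left(191 + \frac{12}{14}\right)\right) + \frac{84762}{263003} = \left(191 + 12 \cdot \frac{1}{14}\right) \left(-436 + \left(191 + 12 \cdot \frac{1}{14}\right)\right) + \frac{84762}{263003} = \left(191 + \frac{6}{7}\right) \left(-436 + \left(191 + \frac{6}{7}\right)\right) + \frac{84762}{263003} = \frac{1343 \left(-436 + \frac{1343}{7}\right)}{7} + \frac{84762}{263003} = \frac{1343}{7} \left(- \frac{1709}{7}\right) + \frac{84762}{263003} = - \frac{2295187}{49} + \frac{84762}{263003} = - \frac{603636913223}{12887147}$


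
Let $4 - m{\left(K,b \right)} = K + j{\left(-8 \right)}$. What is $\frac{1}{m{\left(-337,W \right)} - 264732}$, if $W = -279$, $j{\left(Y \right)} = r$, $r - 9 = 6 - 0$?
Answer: $- \frac{1}{264406} \approx -3.7821 \cdot 10^{-6}$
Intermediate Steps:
$r = 15$ ($r = 9 + \left(6 - 0\right) = 9 + \left(6 + 0\right) = 9 + 6 = 15$)
$j{\left(Y \right)} = 15$
$m{\left(K,b \right)} = -11 - K$ ($m{\left(K,b \right)} = 4 - \left(K + 15\right) = 4 - \left(15 + K\right) = -11 - K$)
$\frac{1}{m{\left(-337,W \right)} - 264732} = \frac{1}{\left(-11 - -337\right) - 264732} = \frac{1}{\left(-11 + 337\right) - 264732} = \frac{1}{326 - 264732} = \frac{1}{-264406} = - \frac{1}{264406}$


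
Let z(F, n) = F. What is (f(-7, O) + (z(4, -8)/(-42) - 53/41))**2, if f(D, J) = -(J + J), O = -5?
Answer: 54982225/741321 ≈ 74.168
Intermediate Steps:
f(D, J) = -2*J
(f(-7, O) + (z(4, -8)/(-42) - 53/41))**2 = (-2*(-5) + (4/(-42) - 53/41))**2 = (10 + (4*(-1/42) - 53*1/41))**2 = (10 + (-2/21 - 53/41))**2 = (10 - 1195/861)**2 = (7415/861)**2 = 54982225/741321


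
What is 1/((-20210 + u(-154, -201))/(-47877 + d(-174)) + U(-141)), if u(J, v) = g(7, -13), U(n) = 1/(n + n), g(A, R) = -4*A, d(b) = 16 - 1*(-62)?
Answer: 31866/13379 ≈ 2.3818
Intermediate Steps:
d(b) = 78 (d(b) = 16 + 62 = 78)
U(n) = 1/(2*n)
u(J, v) = -28 (u(J, v) = -4*7 = -28)
1/((-20210 + u(-154, -201))/(-47877 + d(-174)) + U(-141)) = 1/((-20210 - 28)/(-47877 + 78) + (1/2)/(-141)) = 1/(-20238/(-47799) + (1/2)*(-1/141)) = 1/(-20238*(-1/47799) - 1/282) = 1/(6746/15933 - 1/282) = 1/(13379/31866) = 31866/13379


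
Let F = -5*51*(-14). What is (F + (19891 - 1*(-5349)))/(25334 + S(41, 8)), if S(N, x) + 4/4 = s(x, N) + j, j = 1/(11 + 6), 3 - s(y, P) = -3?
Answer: 244885/215382 ≈ 1.1370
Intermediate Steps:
s(y, P) = 6 (s(y, P) = 3 - 1*(-3) = 3 + 3 = 6)
F = 3570 (F = -255*(-14) = 3570)
j = 1/17 ≈ 0.058824
S(N, x) = 86/17 (S(N, x) = -1 + (6 + 1/17) = -1 + 103/17 = 86/17)
(F + (19891 - 1*(-5349)))/(25334 + S(41, 8)) = (3570 + (19891 - 1*(-5349)))/(25334 + 86/17) = (3570 + (19891 + 5349))/(430764/17) = (3570 + 25240)*(17/430764) = 28810*(17/430764) = 244885/215382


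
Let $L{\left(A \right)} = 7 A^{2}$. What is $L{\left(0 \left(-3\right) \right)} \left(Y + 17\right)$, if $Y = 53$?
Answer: $0$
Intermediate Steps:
$L{\left(0 \left(-3\right) \right)} \left(Y + 17\right) = 7 \left(0 \left(-3\right)\right)^{2} \left(53 + 17\right) = 7 \cdot 0^{2} \cdot 70 = 7 \cdot 0 \cdot 70 = 0 \cdot 70 = 0$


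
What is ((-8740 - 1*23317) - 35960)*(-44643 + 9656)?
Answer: 2379710779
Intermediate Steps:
((-8740 - 1*23317) - 35960)*(-44643 + 9656) = ((-8740 - 23317) - 35960)*(-34987) = (-32057 - 35960)*(-34987) = -68017*(-34987) = 2379710779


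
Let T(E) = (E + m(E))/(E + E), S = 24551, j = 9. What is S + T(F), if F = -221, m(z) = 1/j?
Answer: 48832933/1989 ≈ 24552.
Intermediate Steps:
m(z) = ⅑ (m(z) = 1/9 = ⅑)
T(E) = (⅑ + E)/(2*E) (T(E) = (E + ⅑)/(E + E) = (⅑ + E)/((2*E)) = (⅑ + E)*(1/(2*E)) = (⅑ + E)/(2*E))
S + T(F) = 24551 + (1/18)*(1 + 9*(-221))/(-221) = 24551 + (1/18)*(-1/221)*(1 - 1989) = 24551 + (1/18)*(-1/221)*(-1988) = 24551 + 994/1989 = 48832933/1989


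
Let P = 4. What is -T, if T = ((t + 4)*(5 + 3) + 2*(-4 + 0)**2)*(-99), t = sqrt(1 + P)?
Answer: 6336 + 792*sqrt(5) ≈ 8107.0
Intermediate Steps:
t = sqrt(5) (t = sqrt(1 + 4) = sqrt(5) ≈ 2.2361)
T = -6336 - 792*sqrt(5) (T = ((sqrt(5) + 4)*(5 + 3) + 2*(-4 + 0)**2)*(-99) = ((4 + sqrt(5))*8 + 2*(-4)**2)*(-99) = ((32 + 8*sqrt(5)) + 2*16)*(-99) = ((32 + 8*sqrt(5)) + 32)*(-99) = (64 + 8*sqrt(5))*(-99) = -6336 - 792*sqrt(5) ≈ -8107.0)
-T = -(-6336 - 792*sqrt(5)) = 6336 + 792*sqrt(5)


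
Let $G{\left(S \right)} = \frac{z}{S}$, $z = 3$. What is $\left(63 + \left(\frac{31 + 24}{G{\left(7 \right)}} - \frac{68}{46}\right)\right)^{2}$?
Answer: $\frac{171610000}{4761} \approx 36045.0$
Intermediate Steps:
$G{\left(S \right)} = \frac{3}{S}$
$\left(63 + \left(\frac{31 + 24}{G{\left(7 \right)}} - \frac{68}{46}\right)\right)^{2} = \left(63 - \left(\frac{34}{23} - \frac{31 + 24}{3 \cdot \frac{1}{7}}\right)\right)^{2} = \left(63 + \left(\frac{55}{3 \cdot \frac{1}{7}} - \frac{34}{23}\right)\right)^{2} = \left(63 - \left(\frac{34}{23} - \frac{55}{\frac{3}{7}}\right)\right)^{2} = \left(63 + \left(55 \cdot \frac{7}{3} - \frac{34}{23}\right)\right)^{2} = \left(63 + \left(\frac{385}{3} - \frac{34}{23}\right)\right)^{2} = \left(63 + \frac{8753}{69}\right)^{2} = \left(\frac{13100}{69}\right)^{2} = \frac{171610000}{4761}$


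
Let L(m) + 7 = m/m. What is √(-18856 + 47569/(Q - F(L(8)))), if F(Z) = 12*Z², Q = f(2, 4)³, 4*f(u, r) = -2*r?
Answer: I*√917862990/220 ≈ 137.71*I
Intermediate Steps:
f(u, r) = -r/2 (f(u, r) = (-2*r)/4 = -r/2)
L(m) = -6 (L(m) = -7 + m/m = -7 + 1 = -6)
Q = -8 (Q = (-½*4)³ = (-2)³ = -8)
√(-18856 + 47569/(Q - F(L(8)))) = √(-18856 + 47569/(-8 - 12*(-6)²)) = √(-18856 + 47569/(-8 - 12*36)) = √(-18856 + 47569/(-8 - 1*432)) = √(-18856 + 47569/(-8 - 432)) = √(-18856 + 47569/(-440)) = √(-18856 + 47569*(-1/440)) = √(-18856 - 47569/440) = √(-8344209/440) = I*√917862990/220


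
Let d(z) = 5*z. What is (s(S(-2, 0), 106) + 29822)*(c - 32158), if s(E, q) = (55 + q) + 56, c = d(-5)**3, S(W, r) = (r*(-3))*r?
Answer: -1435353537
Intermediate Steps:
S(W, r) = -3*r**2 (S(W, r) = (-3*r)*r = -3*r**2)
c = -15625 (c = (5*(-5))**3 = (-25)**3 = -15625)
s(E, q) = 111 + q
(s(S(-2, 0), 106) + 29822)*(c - 32158) = ((111 + 106) + 29822)*(-15625 - 32158) = (217 + 29822)*(-47783) = 30039*(-47783) = -1435353537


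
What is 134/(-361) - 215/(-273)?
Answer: 41033/98553 ≈ 0.41635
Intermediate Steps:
134/(-361) - 215/(-273) = 134*(-1/361) - 215*(-1/273) = -134/361 + 215/273 = 41033/98553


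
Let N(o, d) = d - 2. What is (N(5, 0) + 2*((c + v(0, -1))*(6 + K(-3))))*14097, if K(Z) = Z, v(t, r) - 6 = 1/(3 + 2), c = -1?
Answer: 2058162/5 ≈ 4.1163e+5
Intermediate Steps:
v(t, r) = 31/5 (v(t, r) = 6 + 1/(3 + 2) = 6 + 1/5 = 6 + ⅕ = 31/5)
N(o, d) = -2 + d
(N(5, 0) + 2*((c + v(0, -1))*(6 + K(-3))))*14097 = ((-2 + 0) + 2*((-1 + 31/5)*(6 - 3)))*14097 = (-2 + 2*((26/5)*3))*14097 = (-2 + 2*(78/5))*14097 = (-2 + 156/5)*14097 = (146/5)*14097 = 2058162/5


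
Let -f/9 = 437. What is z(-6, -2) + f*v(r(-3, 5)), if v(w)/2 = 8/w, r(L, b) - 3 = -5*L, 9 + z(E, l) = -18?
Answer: -3523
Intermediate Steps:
z(E, l) = -27 (z(E, l) = -9 - 18 = -27)
r(L, b) = 3 - 5*L
v(w) = 16/w (v(w) = 2*(8/w) = 16/w)
f = -3933 (f = -9*437 = -3933)
z(-6, -2) + f*v(r(-3, 5)) = -27 - 62928/(3 - 5*(-3)) = -27 - 62928/(3 + 15) = -27 - 62928/18 = -27 - 3933*8/9 = -27 - 3496 = -3523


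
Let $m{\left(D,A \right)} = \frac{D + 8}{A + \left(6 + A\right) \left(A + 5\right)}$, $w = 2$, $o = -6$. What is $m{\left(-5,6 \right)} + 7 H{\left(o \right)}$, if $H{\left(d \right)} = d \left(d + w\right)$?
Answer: $\frac{7729}{46} \approx 168.02$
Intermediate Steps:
$m{\left(D,A \right)} = \frac{8 + D}{A + \left(5 + A\right) \left(6 + A\right)}$ ($m{\left(D,A \right)} = \frac{8 + D}{A + \left(6 + A\right) \left(5 + A\right)} = \frac{8 + D}{A + \left(5 + A\right) \left(6 + A\right)}$)
$H{\left(d \right)} = d \left(2 + d\right)$ ($H{\left(d \right)} = d \left(d + 2\right) = d \left(2 + d\right)$)
$m{\left(-5,6 \right)} + 7 H{\left(o \right)} = \frac{8 - 5}{30 + 6^{2} + 12 \cdot 6} + 7 \left(- 6 \left(2 - 6\right)\right) = \frac{1}{30 + 36 + 72} \cdot 3 + 7 \left(\left(-6\right) \left(-4\right)\right) = \frac{1}{138} \cdot 3 + 7 \cdot 24 = \frac{1}{138} \cdot 3 + 168 = \frac{1}{46} + 168 = \frac{7729}{46}$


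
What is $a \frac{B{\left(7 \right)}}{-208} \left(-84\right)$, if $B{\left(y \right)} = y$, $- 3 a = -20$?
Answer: $\frac{245}{13} \approx 18.846$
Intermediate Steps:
$a = \frac{20}{3}$ ($a = \left(- \frac{1}{3}\right) \left(-20\right) = \frac{20}{3} \approx 6.6667$)
$a \frac{B{\left(7 \right)}}{-208} \left(-84\right) = \frac{20 \frac{7}{-208}}{3} \left(-84\right) = \frac{20 \cdot 7 \left(- \frac{1}{208}\right)}{3} \left(-84\right) = \frac{20}{3} \left(- \frac{7}{208}\right) \left(-84\right) = \left(- \frac{35}{156}\right) \left(-84\right) = \frac{245}{13}$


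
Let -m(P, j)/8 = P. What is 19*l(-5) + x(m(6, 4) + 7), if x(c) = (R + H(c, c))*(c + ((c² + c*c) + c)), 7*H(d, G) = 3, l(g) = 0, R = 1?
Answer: 32800/7 ≈ 4685.7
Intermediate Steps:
m(P, j) = -8*P
H(d, G) = 3/7 (H(d, G) = (⅐)*3 = 3/7)
x(c) = 20*c/7 + 20*c²/7 (x(c) = (1 + 3/7)*(c + ((c² + c*c) + c)) = 10*(c + ((c² + c²) + c))/7 = 10*(c + (2*c² + c))/7 = 10*(c + (c + 2*c²))/7 = 10*(2*c + 2*c²)/7 = 20*c/7 + 20*c²/7)
19*l(-5) + x(m(6, 4) + 7) = 19*0 + 20*(-8*6 + 7)*(1 + (-8*6 + 7))/7 = 0 + 20*(-48 + 7)*(1 + (-48 + 7))/7 = 0 + (20/7)*(-41)*(1 - 41) = 0 + (20/7)*(-41)*(-40) = 0 + 32800/7 = 32800/7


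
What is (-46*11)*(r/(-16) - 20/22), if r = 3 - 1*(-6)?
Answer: 5957/8 ≈ 744.63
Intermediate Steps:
r = 9 (r = 3 + 6 = 9)
(-46*11)*(r/(-16) - 20/22) = (-46*11)*(9/(-16) - 20/22) = -506*(9*(-1/16) - 20*1/22) = -506*(-9/16 - 10/11) = -506*(-259/176) = 5957/8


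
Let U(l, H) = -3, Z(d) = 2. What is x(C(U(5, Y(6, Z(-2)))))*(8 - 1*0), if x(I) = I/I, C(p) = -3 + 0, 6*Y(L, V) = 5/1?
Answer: 8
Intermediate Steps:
Y(L, V) = 5/6 (Y(L, V) = (5/1)/6 = (5*1)/6 = (1/6)*5 = 5/6)
C(p) = -3
x(I) = 1
x(C(U(5, Y(6, Z(-2)))))*(8 - 1*0) = 1*(8 - 1*0) = 1*(8 + 0) = 1*8 = 8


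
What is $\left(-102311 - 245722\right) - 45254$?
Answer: $-393287$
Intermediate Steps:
$\left(-102311 - 245722\right) - 45254 = -348033 - 45254 = -393287$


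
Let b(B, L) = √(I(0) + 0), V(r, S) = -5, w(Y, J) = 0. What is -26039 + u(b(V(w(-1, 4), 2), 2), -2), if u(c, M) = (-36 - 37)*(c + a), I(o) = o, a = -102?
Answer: -18593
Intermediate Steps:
b(B, L) = 0 (b(B, L) = √(0 + 0) = √0 = 0)
u(c, M) = 7446 - 73*c (u(c, M) = (-36 - 37)*(c - 102) = -73*(-102 + c) = 7446 - 73*c)
-26039 + u(b(V(w(-1, 4), 2), 2), -2) = -26039 + (7446 - 73*0) = -26039 + (7446 + 0) = -26039 + 7446 = -18593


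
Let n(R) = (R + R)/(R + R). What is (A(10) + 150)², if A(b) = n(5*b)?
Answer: 22801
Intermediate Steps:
n(R) = 1 (n(R) = (2*R)/((2*R)) = (2*R)*(1/(2*R)) = 1)
A(b) = 1
(A(10) + 150)² = (1 + 150)² = 151² = 22801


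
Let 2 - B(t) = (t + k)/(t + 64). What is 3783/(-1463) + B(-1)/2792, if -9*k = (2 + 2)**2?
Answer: -855290785/330860376 ≈ -2.5850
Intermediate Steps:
k = -16/9 (k = -(2 + 2)**2/9 = -1/9*4**2 = -1/9*16 = -16/9 ≈ -1.7778)
B(t) = 2 - (-16/9 + t)/(64 + t) (B(t) = 2 - (t - 16/9)/(t + 64) = 2 - (-16/9 + t)/(64 + t))
3783/(-1463) + B(-1)/2792 = 3783/(-1463) + ((1168/9 - 1)/(64 - 1))/2792 = 3783*(-1/1463) + ((1159/9)/63)*(1/2792) = -3783/1463 + ((1/63)*(1159/9))*(1/2792) = -3783/1463 + (1159/567)*(1/2792) = -3783/1463 + 1159/1583064 = -855290785/330860376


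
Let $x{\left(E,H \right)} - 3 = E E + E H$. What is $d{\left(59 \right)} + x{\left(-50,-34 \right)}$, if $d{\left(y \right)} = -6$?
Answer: $4197$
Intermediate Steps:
$x{\left(E,H \right)} = 3 + E^{2} + E H$ ($x{\left(E,H \right)} = 3 + \left(E E + E H\right) = 3 + \left(E^{2} + E H\right) = 3 + E^{2} + E H$)
$d{\left(59 \right)} + x{\left(-50,-34 \right)} = -6 + \left(3 + \left(-50\right)^{2} - -1700\right) = -6 + \left(3 + 2500 + 1700\right) = -6 + 4203 = 4197$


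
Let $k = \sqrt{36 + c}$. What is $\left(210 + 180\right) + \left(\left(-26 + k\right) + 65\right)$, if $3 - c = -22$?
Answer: $429 + \sqrt{61} \approx 436.81$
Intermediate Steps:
$c = 25$ ($c = 3 - -22 = 3 + 22 = 25$)
$k = \sqrt{61}$ ($k = \sqrt{36 + 25} = \sqrt{61} \approx 7.8102$)
$\left(210 + 180\right) + \left(\left(-26 + k\right) + 65\right) = \left(210 + 180\right) + \left(\left(-26 + \sqrt{61}\right) + 65\right) = 390 + \left(39 + \sqrt{61}\right) = 429 + \sqrt{61}$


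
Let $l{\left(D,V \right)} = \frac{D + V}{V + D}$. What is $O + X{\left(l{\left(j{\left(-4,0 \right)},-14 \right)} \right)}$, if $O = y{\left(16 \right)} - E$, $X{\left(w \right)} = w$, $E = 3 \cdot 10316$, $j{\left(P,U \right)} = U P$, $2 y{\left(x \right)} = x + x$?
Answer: $-30931$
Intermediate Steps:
$y{\left(x \right)} = x$ ($y{\left(x \right)} = \frac{x + x}{2} = \frac{2 x}{2} = x$)
$j{\left(P,U \right)} = P U$
$l{\left(D,V \right)} = 1$ ($l{\left(D,V \right)} = \frac{D + V}{D + V} = 1$)
$E = 30948$
$O = -30932$ ($O = 16 - 30948 = -30932$)
$O + X{\left(l{\left(j{\left(-4,0 \right)},-14 \right)} \right)} = -30932 + 1 = -30931$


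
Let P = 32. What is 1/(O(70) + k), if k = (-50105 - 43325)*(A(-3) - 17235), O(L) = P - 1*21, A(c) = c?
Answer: 1/1610546351 ≈ 6.2091e-10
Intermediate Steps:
O(L) = 11 (O(L) = 32 - 1*21 = 32 - 21 = 11)
k = 1610546340 (k = (-50105 - 43325)*(-3 - 17235) = -93430*(-17238) = 1610546340)
1/(O(70) + k) = 1/(11 + 1610546340) = 1/1610546351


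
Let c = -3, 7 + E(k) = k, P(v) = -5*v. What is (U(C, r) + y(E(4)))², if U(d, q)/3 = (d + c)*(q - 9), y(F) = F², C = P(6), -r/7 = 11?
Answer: 72641529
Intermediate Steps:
r = -77 (r = -7*11 = -77)
E(k) = -7 + k
C = -30 (C = -5*6 = -30)
U(d, q) = 3*(-9 + q)*(-3 + d) (U(d, q) = 3*((d - 3)*(q - 9)) = 3*((-3 + d)*(-9 + q)) = 3*((-9 + q)*(-3 + d)) = 3*(-9 + q)*(-3 + d))
(U(C, r) + y(E(4)))² = ((81 - 27*(-30) - 9*(-77) + 3*(-30)*(-77)) + (-7 + 4)²)² = ((81 + 810 + 693 + 6930) + (-3)²)² = (8514 + 9)² = 8523² = 72641529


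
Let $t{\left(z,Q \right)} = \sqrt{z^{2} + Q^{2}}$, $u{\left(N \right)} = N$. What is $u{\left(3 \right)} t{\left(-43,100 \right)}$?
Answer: $51 \sqrt{41} \approx 326.56$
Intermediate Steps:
$t{\left(z,Q \right)} = \sqrt{Q^{2} + z^{2}}$
$u{\left(3 \right)} t{\left(-43,100 \right)} = 3 \sqrt{100^{2} + \left(-43\right)^{2}} = 3 \sqrt{10000 + 1849} = 3 \sqrt{11849} = 3 \cdot 17 \sqrt{41} = 51 \sqrt{41}$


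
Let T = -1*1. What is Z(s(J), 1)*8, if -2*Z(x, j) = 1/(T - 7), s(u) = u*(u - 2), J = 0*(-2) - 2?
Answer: ½ ≈ 0.50000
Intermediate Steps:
T = -1
J = -2 (J = 0 - 2 = -2)
s(u) = u*(-2 + u)
Z(x, j) = 1/16 (Z(x, j) = -1/(2*(-1 - 7)) = -½/(-8) = -½*(-⅛) = 1/16)
Z(s(J), 1)*8 = (1/16)*8 = ½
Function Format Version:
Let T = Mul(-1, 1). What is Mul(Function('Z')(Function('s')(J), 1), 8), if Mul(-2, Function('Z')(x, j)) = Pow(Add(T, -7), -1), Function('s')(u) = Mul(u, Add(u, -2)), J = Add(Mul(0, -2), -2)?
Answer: Rational(1, 2) ≈ 0.50000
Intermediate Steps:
T = -1
J = -2 (J = Add(0, -2) = -2)
Function('s')(u) = Mul(u, Add(-2, u))
Function('Z')(x, j) = Rational(1, 16) (Function('Z')(x, j) = Mul(Rational(-1, 2), Pow(Add(-1, -7), -1)) = Mul(Rational(-1, 2), Pow(-8, -1)) = Mul(Rational(-1, 2), Rational(-1, 8)) = Rational(1, 16))
Mul(Function('Z')(Function('s')(J), 1), 8) = Mul(Rational(1, 16), 8) = Rational(1, 2)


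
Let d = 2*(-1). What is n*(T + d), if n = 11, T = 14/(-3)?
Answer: -220/3 ≈ -73.333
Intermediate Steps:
d = -2
T = -14/3 (T = 14*(-⅓) = -14/3 ≈ -4.6667)
n*(T + d) = 11*(-14/3 - 2) = 11*(-20/3) = -220/3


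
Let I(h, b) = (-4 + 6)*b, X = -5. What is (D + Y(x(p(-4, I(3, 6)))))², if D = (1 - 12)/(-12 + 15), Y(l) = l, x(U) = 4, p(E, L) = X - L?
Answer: ⅑ ≈ 0.11111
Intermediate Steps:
I(h, b) = 2*b
p(E, L) = -5 - L
D = -11/3 ≈ -3.6667
(D + Y(x(p(-4, I(3, 6)))))² = (-11/3 + 4)² = (⅓)² = ⅑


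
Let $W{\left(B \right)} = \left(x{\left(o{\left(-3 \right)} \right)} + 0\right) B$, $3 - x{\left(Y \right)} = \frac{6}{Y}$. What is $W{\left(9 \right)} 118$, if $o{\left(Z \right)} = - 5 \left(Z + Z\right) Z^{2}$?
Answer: $\frac{15812}{5} \approx 3162.4$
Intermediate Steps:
$o{\left(Z \right)} = - 10 Z^{3}$ ($o{\left(Z \right)} = - 5 \cdot 2 Z Z^{2} = - 10 Z Z^{2} = - 10 Z^{3}$)
$x{\left(Y \right)} = 3 - \frac{6}{Y}$
$W{\left(B \right)} = \frac{134 B}{45}$ ($W{\left(B \right)} = \left(\left(3 - \frac{6}{\left(-10\right) \left(-3\right)^{3}}\right) + 0\right) B = \left(\left(3 - \frac{6}{\left(-10\right) \left(-27\right)}\right) + 0\right) B = \left(\left(3 - \frac{6}{270}\right) + 0\right) B = \left(\left(3 - \frac{1}{45}\right) + 0\right) B = \left(\frac{134}{45} + 0\right) B = \frac{134 B}{45}$)
$W{\left(9 \right)} 118 = \frac{134}{45} \cdot 9 \cdot 118 = \frac{134}{5} \cdot 118 = \frac{15812}{5}$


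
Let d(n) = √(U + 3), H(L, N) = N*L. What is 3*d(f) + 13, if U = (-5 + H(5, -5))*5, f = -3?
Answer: 13 + 21*I*√3 ≈ 13.0 + 36.373*I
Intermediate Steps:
H(L, N) = L*N
U = -150 (U = (-5 + 5*(-5))*5 = (-5 - 25)*5 = -30*5 = -150)
d(n) = 7*I*√3 (d(n) = √(-150 + 3) = √(-147) = 7*I*√3)
3*d(f) + 13 = 3*(7*I*√3) + 13 = 21*I*√3 + 13 = 13 + 21*I*√3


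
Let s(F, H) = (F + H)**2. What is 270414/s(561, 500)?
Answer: 270414/1125721 ≈ 0.24021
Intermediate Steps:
270414/s(561, 500) = 270414/((561 + 500)**2) = 270414/(1061**2) = 270414/1125721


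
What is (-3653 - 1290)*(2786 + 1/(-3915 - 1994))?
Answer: -81374004039/5909 ≈ -1.3771e+7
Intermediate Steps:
(-3653 - 1290)*(2786 + 1/(-3915 - 1994)) = -4943*(2786 + 1/(-5909)) = -4943*(2786 - 1/5909) = -4943*16462473/5909 = -81374004039/5909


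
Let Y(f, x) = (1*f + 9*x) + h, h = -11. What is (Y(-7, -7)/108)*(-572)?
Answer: 429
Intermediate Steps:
Y(f, x) = -11 + f + 9*x (Y(f, x) = (1*f + 9*x) - 11 = (f + 9*x) - 11 = -11 + f + 9*x)
(Y(-7, -7)/108)*(-572) = ((-11 - 7 + 9*(-7))/108)*(-572) = ((-11 - 7 - 63)*(1/108))*(-572) = -81*1/108*(-572) = -3/4*(-572) = 429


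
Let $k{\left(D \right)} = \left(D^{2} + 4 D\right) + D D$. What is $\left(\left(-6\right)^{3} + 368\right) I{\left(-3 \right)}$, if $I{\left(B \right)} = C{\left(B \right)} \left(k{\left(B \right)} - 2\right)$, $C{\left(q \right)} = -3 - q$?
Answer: $0$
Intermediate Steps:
$k{\left(D \right)} = 2 D^{2} + 4 D$ ($k{\left(D \right)} = \left(D^{2} + 4 D\right) + D^{2} = 2 D^{2} + 4 D$)
$I{\left(B \right)} = \left(-3 - B\right) \left(-2 + 2 B \left(2 + B\right)\right)$ ($I{\left(B \right)} = \left(-3 - B\right) \left(2 B \left(2 + B\right) - 2\right) = \left(-3 - B\right) \left(-2 + 2 B \left(2 + B\right)\right)$)
$\left(\left(-6\right)^{3} + 368\right) I{\left(-3 \right)} = \left(\left(-6\right)^{3} + 368\right) \left(- 2 \left(-1 - 3 \left(2 - 3\right)\right) \left(3 - 3\right)\right) = \left(-216 + 368\right) \left(\left(-2\right) \left(-1 - -3\right) 0\right) = 152 \left(\left(-2\right) \left(-1 + 3\right) 0\right) = 152 \left(\left(-2\right) 2 \cdot 0\right) = 152 \cdot 0 = 0$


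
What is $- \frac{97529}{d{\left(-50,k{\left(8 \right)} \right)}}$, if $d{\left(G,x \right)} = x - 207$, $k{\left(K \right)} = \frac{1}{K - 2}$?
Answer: $\frac{34422}{73} \approx 471.53$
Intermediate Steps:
$k{\left(K \right)} = \frac{1}{-2 + K}$
$d{\left(G,x \right)} = -207 + x$
$- \frac{97529}{d{\left(-50,k{\left(8 \right)} \right)}} = - \frac{97529}{-207 + \frac{1}{-2 + 8}} = - \frac{97529}{-207 + \frac{1}{6}} = - \frac{97529}{- \frac{1241}{6}} = \left(-97529\right) \left(- \frac{6}{1241}\right) = \frac{34422}{73}$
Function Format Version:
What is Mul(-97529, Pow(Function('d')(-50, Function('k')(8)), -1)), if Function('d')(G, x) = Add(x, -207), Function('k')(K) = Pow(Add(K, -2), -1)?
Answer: Rational(34422, 73) ≈ 471.53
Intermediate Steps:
Function('k')(K) = Pow(Add(-2, K), -1)
Function('d')(G, x) = Add(-207, x)
Mul(-97529, Pow(Function('d')(-50, Function('k')(8)), -1)) = Mul(-97529, Pow(Add(-207, Pow(Add(-2, 8), -1)), -1)) = Mul(-97529, Pow(Add(-207, Pow(6, -1)), -1)) = Mul(-97529, Pow(Add(-207, Rational(1, 6)), -1)) = Mul(-97529, Pow(Rational(-1241, 6), -1)) = Mul(-97529, Rational(-6, 1241)) = Rational(34422, 73)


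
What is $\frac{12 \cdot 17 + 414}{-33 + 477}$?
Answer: $\frac{103}{74} \approx 1.3919$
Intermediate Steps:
$\frac{12 \cdot 17 + 414}{-33 + 477} = \frac{204 + 414}{444} = 618 \cdot \frac{1}{444} = \frac{103}{74}$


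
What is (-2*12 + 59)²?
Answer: 1225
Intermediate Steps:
(-2*12 + 59)² = (-24 + 59)² = 35² = 1225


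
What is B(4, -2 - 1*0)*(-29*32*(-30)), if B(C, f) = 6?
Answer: 167040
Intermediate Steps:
B(4, -2 - 1*0)*(-29*32*(-30)) = 6*(-29*32*(-30)) = 6*(-928*(-30)) = 6*27840 = 167040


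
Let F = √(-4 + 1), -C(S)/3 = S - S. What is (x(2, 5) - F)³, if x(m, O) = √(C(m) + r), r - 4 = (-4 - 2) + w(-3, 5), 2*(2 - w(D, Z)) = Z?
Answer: I*(-23*√10 + 42*√3)/4 ≈ 0.0034369*I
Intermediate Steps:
C(S) = 0 (C(S) = -3*(S - S) = -3*0 = 0)
w(D, Z) = 2 - Z/2
F = I*√3 (F = √(-3) = I*√3 ≈ 1.732*I)
r = -5/2 (r = 4 + ((-4 - 2) + (2 - ½*5)) = 4 + (-6 + (2 - 5/2)) = 4 + (-6 - ½) = 4 - 13/2 = -5/2 ≈ -2.5000)
x(m, O) = I*√10/2 (x(m, O) = √(0 - 5/2) = √(-5/2) = I*√10/2)
(x(2, 5) - F)³ = (I*√10/2 - I*√3)³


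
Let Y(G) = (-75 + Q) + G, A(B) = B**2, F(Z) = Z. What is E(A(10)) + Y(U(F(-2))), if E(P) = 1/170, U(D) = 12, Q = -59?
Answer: -20739/170 ≈ -121.99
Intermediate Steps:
E(P) = 1/170
Y(G) = -134 + G (Y(G) = (-75 - 59) + G = -134 + G)
E(A(10)) + Y(U(F(-2))) = 1/170 + (-134 + 12) = 1/170 - 122 = -20739/170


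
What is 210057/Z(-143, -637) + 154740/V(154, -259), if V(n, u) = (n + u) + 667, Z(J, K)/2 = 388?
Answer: 119065137/218056 ≈ 546.03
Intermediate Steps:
Z(J, K) = 776 (Z(J, K) = 2*388 = 776)
V(n, u) = 667 + n + u
210057/Z(-143, -637) + 154740/V(154, -259) = 210057/776 + 154740/(667 + 154 - 259) = 210057*(1/776) + 154740/562 = 210057/776 + 154740*(1/562) = 210057/776 + 77370/281 = 119065137/218056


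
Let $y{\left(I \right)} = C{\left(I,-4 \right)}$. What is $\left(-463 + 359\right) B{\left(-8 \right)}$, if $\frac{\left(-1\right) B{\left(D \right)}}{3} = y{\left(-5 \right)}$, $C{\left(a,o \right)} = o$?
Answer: $-1248$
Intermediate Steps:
$y{\left(I \right)} = -4$
$B{\left(D \right)} = 12$ ($B{\left(D \right)} = \left(-3\right) \left(-4\right) = 12$)
$\left(-463 + 359\right) B{\left(-8 \right)} = \left(-463 + 359\right) 12 = \left(-104\right) 12 = -1248$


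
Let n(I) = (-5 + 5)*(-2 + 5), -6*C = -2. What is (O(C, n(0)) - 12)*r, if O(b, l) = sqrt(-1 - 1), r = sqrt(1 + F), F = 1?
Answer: -12*sqrt(2) + 2*I ≈ -16.971 + 2.0*I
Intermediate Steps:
r = sqrt(2) (r = sqrt(1 + 1) = sqrt(2) ≈ 1.4142)
C = 1/3 (C = -1/6*(-2) = 1/3 ≈ 0.33333)
n(I) = 0 (n(I) = 0*3 = 0)
O(b, l) = I*sqrt(2) (O(b, l) = sqrt(-2) = I*sqrt(2))
(O(C, n(0)) - 12)*r = (I*sqrt(2) - 12)*sqrt(2) = (-12 + I*sqrt(2))*sqrt(2) = sqrt(2)*(-12 + I*sqrt(2))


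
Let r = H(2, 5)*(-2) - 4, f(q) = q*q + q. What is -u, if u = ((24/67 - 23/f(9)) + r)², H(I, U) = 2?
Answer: -2267759641/36360900 ≈ -62.368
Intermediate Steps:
f(q) = q + q² (f(q) = q² + q = q + q²)
r = -8 (r = 2*(-2) - 4 = -4 - 4 = -8)
u = 2267759641/36360900 (u = ((24/67 - 23*1/(9*(1 + 9))) - 8)² = ((24*(1/67) - 23/(9*10)) - 8)² = ((24/67 - 23/90) - 8)² = (619/6030 - 8)² = (-47621/6030)² = 2267759641/36360900 ≈ 62.368)
-u = -1*2267759641/36360900 = -2267759641/36360900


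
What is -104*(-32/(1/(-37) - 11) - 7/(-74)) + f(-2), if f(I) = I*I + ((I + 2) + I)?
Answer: -584294/1887 ≈ -309.64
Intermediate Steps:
f(I) = 2 + I**2 + 2*I (f(I) = I**2 + ((2 + I) + I) = I**2 + (2 + 2*I) = 2 + I**2 + 2*I)
-104*(-32/(1/(-37) - 11) - 7/(-74)) + f(-2) = -104*(-32/(1/(-37) - 11) - 7/(-74)) + (2 + (-2)**2 + 2*(-2)) = -104*(-32/(-1/37 - 11) - 7*(-1/74)) + (2 + 4 - 4) = -104*(-32/(-408/37) + 7/74) + 2 = -104*(-32*(-37/408) + 7/74) + 2 = -104*(148/51 + 7/74) + 2 = -104*11309/3774 + 2 = -588068/1887 + 2 = -584294/1887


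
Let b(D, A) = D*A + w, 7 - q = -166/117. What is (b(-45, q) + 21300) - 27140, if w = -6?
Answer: -80923/13 ≈ -6224.8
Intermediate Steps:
q = 985/117 (q = 7 - (-166)/117 = 7 - 1*(-166/117) = 7 + 166/117 = 985/117 ≈ 8.4188)
b(D, A) = -6 + A*D (b(D, A) = D*A - 6 = A*D - 6 = -6 + A*D)
(b(-45, q) + 21300) - 27140 = ((-6 + (985/117)*(-45)) + 21300) - 27140 = ((-6 - 4925/13) + 21300) - 27140 = (-5003/13 + 21300) - 27140 = 271897/13 - 27140 = -80923/13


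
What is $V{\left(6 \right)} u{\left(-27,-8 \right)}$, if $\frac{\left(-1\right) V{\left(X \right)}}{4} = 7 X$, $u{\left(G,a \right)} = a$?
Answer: $1344$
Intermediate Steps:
$V{\left(X \right)} = - 28 X$ ($V{\left(X \right)} = - 4 \cdot 7 X = - 28 X$)
$V{\left(6 \right)} u{\left(-27,-8 \right)} = \left(-28\right) 6 \left(-8\right) = \left(-168\right) \left(-8\right) = 1344$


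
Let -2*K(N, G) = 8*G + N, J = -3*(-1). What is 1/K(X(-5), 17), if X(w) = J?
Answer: -2/139 ≈ -0.014388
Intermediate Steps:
J = 3
X(w) = 3
K(N, G) = -4*G - N/2 (K(N, G) = -(8*G + N)/2 = -(N + 8*G)/2 = -4*G - N/2)
1/K(X(-5), 17) = 1/(-4*17 - 1/2*3) = 1/(-68 - 3/2) = 1/(-139/2) = -2/139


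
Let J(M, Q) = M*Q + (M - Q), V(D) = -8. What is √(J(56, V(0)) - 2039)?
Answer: I*√2423 ≈ 49.224*I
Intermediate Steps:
J(M, Q) = M - Q + M*Q
√(J(56, V(0)) - 2039) = √((56 - 1*(-8) + 56*(-8)) - 2039) = √((56 + 8 - 448) - 2039) = √(-384 - 2039) = √(-2423) = I*√2423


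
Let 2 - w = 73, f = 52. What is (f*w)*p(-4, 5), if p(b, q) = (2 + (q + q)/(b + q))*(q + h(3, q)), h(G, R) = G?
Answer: -354432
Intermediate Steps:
p(b, q) = (2 + 2*q/(b + q))*(3 + q) (p(b, q) = (2 + (q + q)/(b + q))*(q + 3) = (2 + (2*q)/(b + q))*(3 + q) = (2 + 2*q/(b + q))*(3 + q))
w = -71 (w = 2 - 1*73 = 2 - 73 = -71)
(f*w)*p(-4, 5) = (52*(-71))*(2*(2*5² + 3*(-4) + 6*5 - 4*5)/(-4 + 5)) = -7384*(2*25 - 12 + 30 - 20)/1 = -7384*(50 - 12 + 30 - 20) = -7384*48 = -3692*96 = -354432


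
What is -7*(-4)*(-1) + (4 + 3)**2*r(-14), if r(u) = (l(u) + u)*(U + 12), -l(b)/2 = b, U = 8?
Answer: 13692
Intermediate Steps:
l(b) = -2*b
r(u) = -20*u (r(u) = (-2*u + u)*(8 + 12) = -u*20 = -20*u)
-7*(-4)*(-1) + (4 + 3)**2*r(-14) = -7*(-4)*(-1) + (4 + 3)**2*(-20*(-14)) = 28*(-1) + 7**2*280 = -28 + 49*280 = -28 + 13720 = 13692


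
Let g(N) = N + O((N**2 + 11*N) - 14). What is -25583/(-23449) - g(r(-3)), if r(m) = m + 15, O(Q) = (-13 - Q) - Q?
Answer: 12336308/23449 ≈ 526.09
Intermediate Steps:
O(Q) = -13 - 2*Q
r(m) = 15 + m
g(N) = 15 - 21*N - 2*N**2 (g(N) = N + (-13 - 2*((N**2 + 11*N) - 14)) = N + (-13 - 2*(-14 + N**2 + 11*N)) = N + (-13 + (28 - 22*N - 2*N**2)) = N + (15 - 22*N - 2*N**2) = 15 - 21*N - 2*N**2)
-25583/(-23449) - g(r(-3)) = -25583/(-23449) - (15 - 21*(15 - 3) - 2*(15 - 3)**2) = -25583*(-1/23449) - (15 - 21*12 - 2*12**2) = 25583/23449 - (15 - 252 - 2*144) = 25583/23449 - (15 - 252 - 288) = 25583/23449 - 1*(-525) = 25583/23449 + 525 = 12336308/23449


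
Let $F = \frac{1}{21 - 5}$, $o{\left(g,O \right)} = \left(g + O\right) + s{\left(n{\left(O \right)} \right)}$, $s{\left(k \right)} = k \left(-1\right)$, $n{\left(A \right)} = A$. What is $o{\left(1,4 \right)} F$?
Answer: $\frac{1}{16} \approx 0.0625$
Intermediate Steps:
$s{\left(k \right)} = - k$
$o{\left(g,O \right)} = g$ ($o{\left(g,O \right)} = \left(g + O\right) - O = \left(O + g\right) - O = g$)
$F = \frac{1}{16} \approx 0.0625$
$o{\left(1,4 \right)} F = 1 \cdot \frac{1}{16} = \frac{1}{16}$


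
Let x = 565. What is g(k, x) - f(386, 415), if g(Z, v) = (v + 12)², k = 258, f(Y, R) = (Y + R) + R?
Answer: 331713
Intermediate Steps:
f(Y, R) = Y + 2*R (f(Y, R) = (R + Y) + R = Y + 2*R)
g(Z, v) = (12 + v)²
g(k, x) - f(386, 415) = (12 + 565)² - (386 + 2*415) = 577² - (386 + 830) = 332929 - 1*1216 = 332929 - 1216 = 331713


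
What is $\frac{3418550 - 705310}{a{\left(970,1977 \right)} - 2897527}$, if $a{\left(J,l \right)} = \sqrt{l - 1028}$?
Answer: $- \frac{393084307874}{419783135739} - \frac{135662 \sqrt{949}}{419783135739} \approx -0.93641$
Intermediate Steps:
$a{\left(J,l \right)} = \sqrt{-1028 + l}$
$\frac{3418550 - 705310}{a{\left(970,1977 \right)} - 2897527} = \frac{3418550 - 705310}{\sqrt{-1028 + 1977} - 2897527} = \frac{2713240}{\sqrt{949} - 2897527} = \frac{2713240}{-2897527 + \sqrt{949}}$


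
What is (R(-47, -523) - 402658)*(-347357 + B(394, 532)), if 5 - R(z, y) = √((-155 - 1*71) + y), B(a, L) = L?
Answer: 139650126725 + 346825*I*√749 ≈ 1.3965e+11 + 9.4919e+6*I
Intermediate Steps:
R(z, y) = 5 - √(-226 + y) (R(z, y) = 5 - √((-155 - 1*71) + y) = 5 - √((-155 - 71) + y) = 5 - √(-226 + y))
(R(-47, -523) - 402658)*(-347357 + B(394, 532)) = ((5 - √(-226 - 523)) - 402658)*(-347357 + 532) = ((5 - √(-749)) - 402658)*(-346825) = ((5 - I*√749) - 402658)*(-346825) = (-402653 - I*√749)*(-346825) = 139650126725 + 346825*I*√749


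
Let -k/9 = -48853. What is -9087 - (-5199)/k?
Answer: -1331779900/146559 ≈ -9087.0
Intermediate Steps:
k = 439677 (k = -9*(-48853) = 439677)
-9087 - (-5199)/k = -9087 - (-5199)/439677 = -9087 - 1*(-1733/146559) = -9087 + 1733/146559 = -1331779900/146559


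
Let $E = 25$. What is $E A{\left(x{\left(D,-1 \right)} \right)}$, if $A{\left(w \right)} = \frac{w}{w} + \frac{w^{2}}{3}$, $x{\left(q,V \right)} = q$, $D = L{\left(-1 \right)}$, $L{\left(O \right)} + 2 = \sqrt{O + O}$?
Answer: $\frac{125}{3} - \frac{100 i \sqrt{2}}{3} \approx 41.667 - 47.14 i$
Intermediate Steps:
$L{\left(O \right)} = -2 + \sqrt{2} \sqrt{O}$ ($L{\left(O \right)} = -2 + \sqrt{O + O} = -2 + \sqrt{2 O} = -2 + \sqrt{2} \sqrt{O}$)
$D = -2 + i \sqrt{2}$ ($D = -2 + \sqrt{2} \sqrt{-1} = -2 + \sqrt{2} i = -2 + i \sqrt{2} \approx -2.0 + 1.4142 i$)
$A{\left(w \right)} = 1 + \frac{w^{2}}{3}$ ($A{\left(w \right)} = 1 + w^{2} \cdot \frac{1}{3} = 1 + \frac{w^{2}}{3}$)
$E A{\left(x{\left(D,-1 \right)} \right)} = 25 \left(1 + \frac{\left(-2 + i \sqrt{2}\right)^{2}}{3}\right) = 25 + \frac{25 \left(-2 + i \sqrt{2}\right)^{2}}{3}$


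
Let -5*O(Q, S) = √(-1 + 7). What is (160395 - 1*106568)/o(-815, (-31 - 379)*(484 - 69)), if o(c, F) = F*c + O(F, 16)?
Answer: 93303890009375/240374911500781247 + 269135*√6/480749823001562494 ≈ 0.00038816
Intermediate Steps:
O(Q, S) = -√6/5 (O(Q, S) = -√(-1 + 7)/5 = -√6/5)
o(c, F) = -√6/5 + F*c (o(c, F) = F*c - √6/5 = -√6/5 + F*c)
(160395 - 1*106568)/o(-815, (-31 - 379)*(484 - 69)) = (160395 - 1*106568)/(-√6/5 + ((-31 - 379)*(484 - 69))*(-815)) = (160395 - 106568)/(-√6/5 - 410*415*(-815)) = 53827/(-√6/5 - 170150*(-815)) = 53827/(-√6/5 + 138672250) = 53827/(138672250 - √6/5)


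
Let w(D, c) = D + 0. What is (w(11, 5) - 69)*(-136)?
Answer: 7888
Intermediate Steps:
w(D, c) = D
(w(11, 5) - 69)*(-136) = (11 - 69)*(-136) = -58*(-136) = 7888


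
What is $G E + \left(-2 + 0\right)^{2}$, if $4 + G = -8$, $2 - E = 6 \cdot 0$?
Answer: $-20$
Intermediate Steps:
$E = 2$ ($E = 2 - 6 \cdot 0 = 2 - 0 = 2 + 0 = 2$)
$G = -12$ ($G = -4 - 8 = -12$)
$G E + \left(-2 + 0\right)^{2} = \left(-12\right) 2 + \left(-2 + 0\right)^{2} = -24 + \left(-2\right)^{2} = -24 + 4 = -20$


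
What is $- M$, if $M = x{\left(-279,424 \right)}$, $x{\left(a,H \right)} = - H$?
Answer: $424$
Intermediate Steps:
$M = -424$ ($M = \left(-1\right) 424 = -424$)
$- M = \left(-1\right) \left(-424\right) = 424$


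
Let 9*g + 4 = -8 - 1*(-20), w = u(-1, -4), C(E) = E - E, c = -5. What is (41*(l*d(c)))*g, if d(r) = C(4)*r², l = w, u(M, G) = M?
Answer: 0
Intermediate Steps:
C(E) = 0
w = -1
l = -1
d(r) = 0 (d(r) = 0*r² = 0)
g = 8/9 (g = -4/9 + (-8 - 1*(-20))/9 = -4/9 + (-8 + 20)/9 = -4/9 + (⅑)*12 = -4/9 + 4/3 = 8/9 ≈ 0.88889)
(41*(l*d(c)))*g = (41*(-1*0))*(8/9) = (41*0)*(8/9) = 0*(8/9) = 0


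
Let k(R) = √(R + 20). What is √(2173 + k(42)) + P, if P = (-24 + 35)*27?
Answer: 297 + √(2173 + √62) ≈ 343.70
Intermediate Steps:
k(R) = √(20 + R)
P = 297 (P = 11*27 = 297)
√(2173 + k(42)) + P = √(2173 + √(20 + 42)) + 297 = √(2173 + √62) + 297 = 297 + √(2173 + √62)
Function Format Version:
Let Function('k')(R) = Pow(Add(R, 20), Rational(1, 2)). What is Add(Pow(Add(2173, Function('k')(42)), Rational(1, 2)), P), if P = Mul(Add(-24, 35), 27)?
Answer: Add(297, Pow(Add(2173, Pow(62, Rational(1, 2))), Rational(1, 2))) ≈ 343.70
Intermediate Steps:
Function('k')(R) = Pow(Add(20, R), Rational(1, 2))
P = 297 (P = Mul(11, 27) = 297)
Add(Pow(Add(2173, Function('k')(42)), Rational(1, 2)), P) = Add(Pow(Add(2173, Pow(Add(20, 42), Rational(1, 2))), Rational(1, 2)), 297) = Add(Pow(Add(2173, Pow(62, Rational(1, 2))), Rational(1, 2)), 297) = Add(297, Pow(Add(2173, Pow(62, Rational(1, 2))), Rational(1, 2)))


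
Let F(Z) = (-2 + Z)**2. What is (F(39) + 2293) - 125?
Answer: 3537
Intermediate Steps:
(F(39) + 2293) - 125 = ((-2 + 39)**2 + 2293) - 125 = (37**2 + 2293) - 125 = (1369 + 2293) - 125 = 3662 - 125 = 3537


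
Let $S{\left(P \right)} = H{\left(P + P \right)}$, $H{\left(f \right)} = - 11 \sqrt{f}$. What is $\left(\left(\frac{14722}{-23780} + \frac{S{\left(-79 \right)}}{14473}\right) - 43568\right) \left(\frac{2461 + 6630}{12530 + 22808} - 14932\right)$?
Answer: $\frac{54668619950876385}{84033764} + \frac{5804237175 i \sqrt{158}}{511446874} \approx 6.5056 \cdot 10^{8} + 142.65 i$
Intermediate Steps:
$S{\left(P \right)} = - 11 \sqrt{2} \sqrt{P}$ ($S{\left(P \right)} = - 11 \sqrt{P + P} = - 11 \sqrt{2 P} = - 11 \sqrt{2} \sqrt{P}$)
$\left(\left(\frac{14722}{-23780} + \frac{S{\left(-79 \right)}}{14473}\right) - 43568\right) \left(\frac{2461 + 6630}{12530 + 22808} - 14932\right) = \left(\left(\frac{14722}{-23780} + \frac{\left(-11\right) \sqrt{2} \sqrt{-79}}{14473}\right) - 43568\right) \left(\frac{2461 + 6630}{12530 + 22808} - 14932\right) = \left(\left(14722 \left(- \frac{1}{23780}\right) + - 11 \sqrt{2} i \sqrt{79} \cdot \frac{1}{14473}\right) - 43568\right) \left(\frac{9091}{35338} - 14932\right) = \left(\left(- \frac{7361}{11890} + - 11 i \sqrt{158} \cdot \frac{1}{14473}\right) - 43568\right) \left(9091 \cdot \frac{1}{35338} - 14932\right) = \left(\left(- \frac{7361}{11890} - \frac{11 i \sqrt{158}}{14473}\right) - 43568\right) \left(\frac{9091}{35338} - 14932\right) = \left(- \frac{518030881}{11890} - \frac{11 i \sqrt{158}}{14473}\right) \left(- \frac{527657925}{35338}\right) = \frac{54668619950876385}{84033764} + \frac{5804237175 i \sqrt{158}}{511446874}$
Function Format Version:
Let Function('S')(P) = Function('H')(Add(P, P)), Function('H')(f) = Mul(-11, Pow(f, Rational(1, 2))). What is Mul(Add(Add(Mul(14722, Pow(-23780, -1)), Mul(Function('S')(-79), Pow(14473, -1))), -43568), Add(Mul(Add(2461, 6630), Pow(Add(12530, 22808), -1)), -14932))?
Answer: Add(Rational(54668619950876385, 84033764), Mul(Rational(5804237175, 511446874), I, Pow(158, Rational(1, 2)))) ≈ Add(6.5056e+8, Mul(142.65, I))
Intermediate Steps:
Function('S')(P) = Mul(-11, Pow(2, Rational(1, 2)), Pow(P, Rational(1, 2))) (Function('S')(P) = Mul(-11, Pow(Add(P, P), Rational(1, 2))) = Mul(-11, Pow(Mul(2, P), Rational(1, 2))) = Mul(-11, Mul(Pow(2, Rational(1, 2)), Pow(P, Rational(1, 2)))) = Mul(-11, Pow(2, Rational(1, 2)), Pow(P, Rational(1, 2))))
Mul(Add(Add(Mul(14722, Pow(-23780, -1)), Mul(Function('S')(-79), Pow(14473, -1))), -43568), Add(Mul(Add(2461, 6630), Pow(Add(12530, 22808), -1)), -14932)) = Mul(Add(Add(Mul(14722, Pow(-23780, -1)), Mul(Mul(-11, Pow(2, Rational(1, 2)), Pow(-79, Rational(1, 2))), Pow(14473, -1))), -43568), Add(Mul(Add(2461, 6630), Pow(Add(12530, 22808), -1)), -14932)) = Mul(Add(Add(Mul(14722, Rational(-1, 23780)), Mul(Mul(-11, Pow(2, Rational(1, 2)), Mul(I, Pow(79, Rational(1, 2)))), Rational(1, 14473))), -43568), Add(Mul(9091, Pow(35338, -1)), -14932)) = Mul(Add(Add(Rational(-7361, 11890), Mul(Mul(-11, I, Pow(158, Rational(1, 2))), Rational(1, 14473))), -43568), Add(Mul(9091, Rational(1, 35338)), -14932)) = Mul(Add(Add(Rational(-7361, 11890), Mul(Rational(-11, 14473), I, Pow(158, Rational(1, 2)))), -43568), Add(Rational(9091, 35338), -14932)) = Mul(Add(Rational(-518030881, 11890), Mul(Rational(-11, 14473), I, Pow(158, Rational(1, 2)))), Rational(-527657925, 35338)) = Add(Rational(54668619950876385, 84033764), Mul(Rational(5804237175, 511446874), I, Pow(158, Rational(1, 2))))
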